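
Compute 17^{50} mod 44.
1

Using successive squaring:
Binary expansion of 50: 110010
Powers of 17 mod 44 (each is the square of the previous):
  17^1 ≡ 17 (mod 44)
  17^2 ≡ 17² = 289 ≡ 25 (mod 44)
  17^4 ≡ 25² = 625 ≡ 9 (mod 44)
  17^8 ≡ 9² = 81 ≡ 37 (mod 44)
  17^16 ≡ 37² = 1369 ≡ 5 (mod 44)
  17^32 ≡ 5² = 25 ≡ 25 (mod 44)
50 = 32 + 16 + 2, so 17^50 = 17^32 × 17^16 × 17^2 ≡ 25 × 5 × 25 (mod 44)
Multiplying step by step:
  25 × 5 = 125 ≡ 37 (mod 44)
  37 × 25 = 925 ≡ 1 (mod 44)
Result: 17^50 ≡ 1 (mod 44)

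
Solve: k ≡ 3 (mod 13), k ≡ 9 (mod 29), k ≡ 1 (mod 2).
M = 13 × 29 × 2 = 754. M₁ = 58, y₁ ≡ 11 (mod 13). M₂ = 26, y₂ ≡ 19 (mod 29). M₃ = 377, y₃ ≡ 1 (mod 2). k = 3×58×11 + 9×26×19 + 1×377×1 ≡ 705 (mod 754)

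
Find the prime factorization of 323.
17 × 19

Divide by primes starting from smallest:
323 ÷ 17 = 19
19 ÷ 19 = 1

323 = 17 × 19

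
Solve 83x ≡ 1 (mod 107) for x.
49

Using Extended Euclidean Algorithm:
gcd(83, 107) = 1
Bezout coefficients: 83 × 49 + 107 × -38 = 1
So 83 × 49 ≡ 1 (mod 107)
The inverse is 49 mod 107 = 49
Verification: 83 × 49 = 4067 = 38 × 107 + 1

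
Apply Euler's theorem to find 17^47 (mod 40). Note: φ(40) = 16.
By Euler: 17^{16} ≡ 1 (mod 40) since gcd(17, 40) = 1. 47 = 2×16 + 15. So 17^{47} ≡ 17^{15} ≡ 33 (mod 40)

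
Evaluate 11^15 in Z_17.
Using repeated squaring. 15 = 8 + 4 + 2 + 1 (binary 1111). Repeated squaring mod 17: 11^1 ≡ 11; 11^2 ≡ 11² = 121 ≡ 2; 11^4 ≡ 2² = 4 ≡ 4; 11^8 ≡ 4² = 16 ≡ 16. Multiply: 11^15 = 11^8 × 11^4 × 11^2 × 11^1 ≡ 16 × 4 × 2 × 11 (mod 17): 16 × 4 = 64 ≡ 13; 13 × 2 = 26 ≡ 9; 9 × 11 = 99 ≡ 14. So 11^15 ≡ 14 (mod 17).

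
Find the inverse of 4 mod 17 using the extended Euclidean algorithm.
Extended GCD: 4(-4) + 17(1) = 1. So 4^(-1) ≡ 13 ≡ 13 (mod 17). Verify: 4 × 13 = 52 ≡ 1 (mod 17)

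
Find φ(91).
72

Prime factorization: 91 = 7 × 13
Using the formula φ(n) = n × Π(1 - 1/p) for each prime factor p:
φ(91) = 91 × (1 - 1/7) × (1 - 1/13)
φ(91) = 72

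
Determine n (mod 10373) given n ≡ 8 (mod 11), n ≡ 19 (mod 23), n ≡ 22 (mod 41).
4573

Using the Chinese Remainder Theorem:
M = product of moduli = 10373
For equation 1: M_1 = 943, 943 ≡ 8 (mod 11), inverse of 943 mod 11 is 7 (check: 8 × 7 = 56 ≡ 1 (mod 11))
For equation 2: M_2 = 451, 451 ≡ 14 (mod 23), inverse of 451 mod 23 is 5 (check: 14 × 5 = 70 ≡ 1 (mod 23))
For equation 3: M_3 = 253, 253 ≡ 7 (mod 41), inverse of 253 mod 41 is 6 (check: 7 × 6 = 42 ≡ 1 (mod 41))
Combine: n ≡ Σ r_i×M_i×(M_i⁻¹ mod m_i) = 8×943×7 + 19×451×5 + 22×253×6 = 52808 + 42845 + 33396 = 129049
129049 mod 10373 = 4573
n ≡ 4573 (mod 10373)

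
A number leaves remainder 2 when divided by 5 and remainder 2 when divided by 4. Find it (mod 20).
M = 5 × 4 = 20. M₁ = 4, y₁ ≡ 4 (mod 5). M₂ = 5, y₂ ≡ 1 (mod 4). z = 2×4×4 + 2×5×1 ≡ 2 (mod 20)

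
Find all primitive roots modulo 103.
Primitive roots mod 103: {5, 6, 11, 12, 20, 21, 35, 40, 43, 44, 45, 48, 51, 53, 54, 62, 65, 67, 70, 71, 74, 75, 77, 78, 84, 85, 86, 87, 88, 96, 99, 101}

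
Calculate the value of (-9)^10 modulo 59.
(-9) ≡ 50 (mod 59). 10 = 8 + 2 (binary 1010). Repeated squaring mod 59: 50^1 ≡ 50; 50^2 ≡ 50² = 2500 ≡ 22; 50^4 ≡ 22² = 484 ≡ 12; 50^8 ≡ 12² = 144 ≡ 26. Multiply: (-9)^10 ≡ 50^8 × 50^2 ≡ 26 × 22 (mod 59): 26 × 22 = 572 ≡ 41. So (-9)^10 ≡ 41 (mod 59).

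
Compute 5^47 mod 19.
Using Fermat: 5^{18} ≡ 1 (mod 19). 47 ≡ 11 (mod 18). So 5^{47} ≡ 5^{11} ≡ 6 (mod 19)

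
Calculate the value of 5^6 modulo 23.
6 = 4 + 2 (binary 110). Repeated squaring mod 23: 5^1 ≡ 5; 5^2 ≡ 5² = 25 ≡ 2; 5^4 ≡ 2² = 4 ≡ 4. Multiply: 5^6 = 5^4 × 5^2 ≡ 4 × 2 (mod 23): 4 × 2 = 8 ≡ 8. So 5^6 ≡ 8 (mod 23).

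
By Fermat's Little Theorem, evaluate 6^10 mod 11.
By Fermat's Little Theorem, 6^{10} ≡ 1 (mod 11) since 11 is prime and gcd(6, 11) = 1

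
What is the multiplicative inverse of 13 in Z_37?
13^(-1) ≡ 20 (mod 37). Verification: 13 × 20 = 260 ≡ 1 (mod 37)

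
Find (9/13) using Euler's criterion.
(9/13) = 9^{6} mod 13 = 1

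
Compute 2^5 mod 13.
5 = 4 + 1 (binary 101). Repeated squaring mod 13: 2^1 ≡ 2; 2^2 ≡ 2² = 4 ≡ 4; 2^4 ≡ 4² = 16 ≡ 3. Multiply: 2^5 = 2^4 × 2^1 ≡ 3 × 2 (mod 13): 3 × 2 = 6 ≡ 6. So 2^5 ≡ 6 (mod 13).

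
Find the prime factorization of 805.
5 × 7 × 23

Divide by primes starting from smallest:
805 ÷ 5 = 161
161 ÷ 7 = 23
23 ÷ 23 = 1

805 = 5 × 7 × 23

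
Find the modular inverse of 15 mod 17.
15^(-1) ≡ 8 (mod 17). Verification: 15 × 8 = 120 ≡ 1 (mod 17)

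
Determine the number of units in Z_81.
54

Prime factorization: 81 = 3^4
Using the formula φ(n) = n × Π(1 - 1/p) for each prime factor p:
φ(81) = 81 × (1 - 1/3)
φ(81) = 54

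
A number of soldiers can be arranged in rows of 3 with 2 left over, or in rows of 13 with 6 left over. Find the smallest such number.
M = 3 × 13 = 39. M₁ = 13, y₁ ≡ 1 (mod 3). M₂ = 3, y₂ ≡ 9 (mod 13). y = 2×13×1 + 6×3×9 ≡ 32 (mod 39). The smallest positive such number is 32.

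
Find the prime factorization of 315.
3^2 × 5 × 7

Divide by primes starting from smallest:
315 ÷ 3 = 105
105 ÷ 3 = 35
35 ÷ 5 = 7
7 ÷ 7 = 1

315 = 3^2 × 5 × 7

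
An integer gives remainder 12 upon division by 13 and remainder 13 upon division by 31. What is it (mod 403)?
M = 13 × 31 = 403. M₁ = 31, y₁ ≡ 8 (mod 13). M₂ = 13, y₂ ≡ 12 (mod 31). k = 12×31×8 + 13×13×12 ≡ 168 (mod 403). The smallest positive such number is 168.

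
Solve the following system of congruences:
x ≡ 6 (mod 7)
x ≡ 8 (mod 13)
34

Using the Chinese Remainder Theorem:
M = product of moduli = 91
For equation 1: M_1 = 13, 13 ≡ 6 (mod 7), inverse of 13 mod 7 is 6 (check: 6 × 6 = 36 ≡ 1 (mod 7))
For equation 2: M_2 = 7, 7 ≡ 7 (mod 13), inverse of 7 mod 13 is 2 (check: 7 × 2 = 14 ≡ 1 (mod 13))
Combine: x ≡ Σ r_i×M_i×(M_i⁻¹ mod m_i) = 6×13×6 + 8×7×2 = 468 + 112 = 580
580 mod 91 = 34
x ≡ 34 (mod 91)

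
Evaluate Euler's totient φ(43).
42

Prime factorization: 43 = 43
Using the formula φ(n) = n × Π(1 - 1/p) for each prime factor p:
φ(43) = 43 × (1 - 1/43)
φ(43) = 42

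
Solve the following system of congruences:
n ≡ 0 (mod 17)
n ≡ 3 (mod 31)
34

Using the Chinese Remainder Theorem:
M = product of moduli = 527
For equation 1: M_1 = 31, 31 ≡ 14 (mod 17), inverse of 31 mod 17 is 11 (check: 14 × 11 = 154 ≡ 1 (mod 17))
For equation 2: M_2 = 17, 17 ≡ 17 (mod 31), inverse of 17 mod 31 is 11 (check: 17 × 11 = 187 ≡ 1 (mod 31))
Combine: n ≡ Σ r_i×M_i×(M_i⁻¹ mod m_i) = 0×31×11 + 3×17×11 = 0 + 561 = 561
561 mod 527 = 34
n ≡ 34 (mod 527)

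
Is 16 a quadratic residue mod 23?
By Euler's criterion: 16^{11} ≡ 1 (mod 23). Since this equals 1, 16 is a QR.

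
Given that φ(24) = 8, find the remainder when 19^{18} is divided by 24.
By Euler: 19^{8} ≡ 1 (mod 24) since gcd(19, 24) = 1. 18 = 2×8 + 2. So 19^{18} ≡ 19^{2} ≡ 1 (mod 24)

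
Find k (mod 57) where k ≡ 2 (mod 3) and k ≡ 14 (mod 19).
M = 3 × 19 = 57. M₁ = 19, y₁ ≡ 1 (mod 3). M₂ = 3, y₂ ≡ 13 (mod 19). k = 2×19×1 + 14×3×13 ≡ 14 (mod 57)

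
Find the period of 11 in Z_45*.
Powers of 11 mod 45: 11^1≡11, 11^2≡31, 11^3≡26, 11^4≡16, 11^5≡41, 11^6≡1. Order = 6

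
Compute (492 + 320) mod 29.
0

(492 + 320) = 812
812 mod 29 = 0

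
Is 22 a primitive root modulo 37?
p - 1 = 36 has prime divisors 2, 3. Check 22^(36/q) mod 37 for each: 22^(36/2) = 22^18 ≡ 36, 22^(36/3) = 22^12 ≡ 26 (mod 37). None of these is 1, so 22 has order 36 = φ(37), so it is a primitive root mod 37.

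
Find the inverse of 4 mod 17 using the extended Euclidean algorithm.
Extended GCD: 4(-4) + 17(1) = 1. So 4^(-1) ≡ 13 ≡ 13 (mod 17). Verify: 4 × 13 = 52 ≡ 1 (mod 17)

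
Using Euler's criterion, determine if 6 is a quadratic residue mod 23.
By Euler's criterion: 6^{11} ≡ 1 (mod 23). Since this equals 1, 6 is a QR.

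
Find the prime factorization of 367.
367

Divide by primes starting from smallest:
367 ÷ 367 = 1

367 = 367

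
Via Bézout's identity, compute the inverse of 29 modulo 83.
Extended GCD: 29(-20) + 83(7) = 1. So 29^(-1) ≡ 63 ≡ 63 (mod 83). Verify: 29 × 63 = 1827 ≡ 1 (mod 83)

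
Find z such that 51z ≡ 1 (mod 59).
51^(-1) ≡ 22 (mod 59). Verification: 51 × 22 = 1122 ≡ 1 (mod 59)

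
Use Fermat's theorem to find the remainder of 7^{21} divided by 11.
7

By Fermat's Little Theorem, a^(p-1) ≡ 1 (mod p) for prime p and gcd(a, p) = 1
Here p = 11, so 7^10 ≡ 1 (mod 11)
We can reduce the exponent: 21 mod 10 = 1
So 7^21 ≡ 7^1 (mod 11)
Computing: 7^1 mod 11 = 7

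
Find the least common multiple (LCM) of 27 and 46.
1242

First find GCD(27, 46) using the Euclidean algorithm:
27 = 0 × 46 + 27
46 = 1 × 27 + 19
27 = 1 × 19 + 8
19 = 2 × 8 + 3
8 = 2 × 3 + 2
3 = 1 × 2 + 1
2 = 2 × 1 + 0
GCD(27, 46) = 1

LCM formula: LCM(a, b) = (a × b) / GCD(a, b)
LCM(27, 46) = (27 × 46) / 1
LCM(27, 46) = 1242 / 1
LCM(27, 46) = 1242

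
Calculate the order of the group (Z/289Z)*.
272

Prime factorization: 289 = 17^2
Using the formula φ(n) = n × Π(1 - 1/p) for each prime factor p:
φ(289) = 289 × (1 - 1/17)
φ(289) = 272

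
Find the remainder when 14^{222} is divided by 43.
By Fermat: 14^{42} ≡ 1 (mod 43). 222 = 5×42 + 12. So 14^{222} ≡ 14^{12} ≡ 11 (mod 43)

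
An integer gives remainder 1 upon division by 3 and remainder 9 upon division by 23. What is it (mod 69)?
M = 3 × 23 = 69. M₁ = 23, y₁ ≡ 2 (mod 3). M₂ = 3, y₂ ≡ 8 (mod 23). y = 1×23×2 + 9×3×8 ≡ 55 (mod 69). The smallest positive such number is 55.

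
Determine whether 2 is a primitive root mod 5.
p - 1 = 4 has prime divisors 2. Check 2^(4/q) mod 5 for each: 2^(4/2) = 2^2 ≡ 4 (mod 5). None of these is 1, so 2 has order 4 = φ(5), so it is a primitive root mod 5.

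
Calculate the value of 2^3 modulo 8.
3 = 2 + 1 (binary 11). Repeated squaring mod 8: 2^1 ≡ 2; 2^2 ≡ 2² = 4 ≡ 4. Multiply: 2^3 = 2^2 × 2^1 ≡ 4 × 2 (mod 8): 4 × 2 = 8 ≡ 0. So 2^3 ≡ 0 (mod 8).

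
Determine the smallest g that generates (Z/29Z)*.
2

A primitive root g modulo p has order p-1 = 28
Prime divisors of 28: [2, 7]
g is a primitive root iff g^(28/q) ≢ 1 (mod 29) for each prime divisor q
Testing small values:
  g = 2: 2^14 ≡ 28, 2^4 ≡ 16 (mod 29) → none is 1, primitive root!
The smallest primitive root is 2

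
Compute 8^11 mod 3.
Using Fermat: 8^{2} ≡ 1 (mod 3). 11 ≡ 1 (mod 2). So 8^{11} ≡ 8^{1} ≡ 2 (mod 3)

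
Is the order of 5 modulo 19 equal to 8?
No, the actual order is 9, not 8.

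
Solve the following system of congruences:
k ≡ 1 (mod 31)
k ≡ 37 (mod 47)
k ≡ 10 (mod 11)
6852

Using the Chinese Remainder Theorem:
M = product of moduli = 16027
For equation 1: M_1 = 517, 517 ≡ 21 (mod 31), inverse of 517 mod 31 is 3 (check: 21 × 3 = 63 ≡ 1 (mod 31))
For equation 2: M_2 = 341, 341 ≡ 12 (mod 47), inverse of 341 mod 47 is 4 (check: 12 × 4 = 48 ≡ 1 (mod 47))
For equation 3: M_3 = 1457, 1457 ≡ 5 (mod 11), inverse of 1457 mod 11 is 9 (check: 5 × 9 = 45 ≡ 1 (mod 11))
Combine: k ≡ Σ r_i×M_i×(M_i⁻¹ mod m_i) = 1×517×3 + 37×341×4 + 10×1457×9 = 1551 + 50468 + 131130 = 183149
183149 mod 16027 = 6852
k ≡ 6852 (mod 16027)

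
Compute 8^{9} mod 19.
18

Using successive squaring:
Binary expansion of 9: 1001
Powers of 8 mod 19 (each is the square of the previous):
  8^1 ≡ 8 (mod 19)
  8^2 ≡ 8² = 64 ≡ 7 (mod 19)
  8^4 ≡ 7² = 49 ≡ 11 (mod 19)
  8^8 ≡ 11² = 121 ≡ 7 (mod 19)
9 = 8 + 1, so 8^9 = 8^8 × 8^1 ≡ 7 × 8 (mod 19)
Multiplying step by step:
  7 × 8 = 56 ≡ 18 (mod 19)
Result: 8^9 ≡ 18 (mod 19)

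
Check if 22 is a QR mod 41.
By Euler's criterion: 22^{20} ≡ 40 (mod 41). Since this equals -1 (≡ 40), 22 is not a QR.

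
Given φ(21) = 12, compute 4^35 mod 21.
By Euler: 4^{12} ≡ 1 (mod 21) since gcd(4, 21) = 1. 35 = 2×12 + 11. So 4^{35} ≡ 4^{11} ≡ 16 (mod 21)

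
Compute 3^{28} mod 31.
7

Using successive squaring:
Binary expansion of 28: 11100
Powers of 3 mod 31 (each is the square of the previous):
  3^1 ≡ 3 (mod 31)
  3^2 ≡ 3² = 9 ≡ 9 (mod 31)
  3^4 ≡ 9² = 81 ≡ 19 (mod 31)
  3^8 ≡ 19² = 361 ≡ 20 (mod 31)
  3^16 ≡ 20² = 400 ≡ 28 (mod 31)
28 = 16 + 8 + 4, so 3^28 = 3^16 × 3^8 × 3^4 ≡ 28 × 20 × 19 (mod 31)
Multiplying step by step:
  28 × 20 = 560 ≡ 2 (mod 31)
  2 × 19 = 38 ≡ 7 (mod 31)
Result: 3^28 ≡ 7 (mod 31)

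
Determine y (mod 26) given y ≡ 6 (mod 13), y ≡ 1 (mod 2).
19

Using the Chinese Remainder Theorem:
M = product of moduli = 26
For equation 1: M_1 = 2, 2 ≡ 2 (mod 13), inverse of 2 mod 13 is 7 (check: 2 × 7 = 14 ≡ 1 (mod 13))
For equation 2: M_2 = 13, 13 ≡ 1 (mod 2), inverse of 13 mod 2 is 1 (check: 1 × 1 = 1 ≡ 1 (mod 2))
Combine: y ≡ Σ r_i×M_i×(M_i⁻¹ mod m_i) = 6×2×7 + 1×13×1 = 84 + 13 = 97
97 mod 26 = 19
y ≡ 19 (mod 26)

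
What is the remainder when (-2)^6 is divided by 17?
(-2) ≡ 15 (mod 17). 6 = 4 + 2 (binary 110). Repeated squaring mod 17: 15^1 ≡ 15; 15^2 ≡ 15² = 225 ≡ 4; 15^4 ≡ 4² = 16 ≡ 16. Multiply: (-2)^6 ≡ 15^4 × 15^2 ≡ 16 × 4 (mod 17): 16 × 4 = 64 ≡ 13. So (-2)^6 ≡ 13 (mod 17).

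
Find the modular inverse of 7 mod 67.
7^(-1) ≡ 48 (mod 67). Verification: 7 × 48 = 336 ≡ 1 (mod 67)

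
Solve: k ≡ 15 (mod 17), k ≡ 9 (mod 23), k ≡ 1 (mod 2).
M = 17 × 23 × 2 = 782. M₁ = 46, y₁ ≡ 10 (mod 17). M₂ = 34, y₂ ≡ 21 (mod 23). M₃ = 391, y₃ ≡ 1 (mod 2). k = 15×46×10 + 9×34×21 + 1×391×1 ≡ 423 (mod 782)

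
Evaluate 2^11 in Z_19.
Using repeated squaring. 11 = 8 + 2 + 1 (binary 1011). Repeated squaring mod 19: 2^1 ≡ 2; 2^2 ≡ 2² = 4 ≡ 4; 2^4 ≡ 4² = 16 ≡ 16; 2^8 ≡ 16² = 256 ≡ 9. Multiply: 2^11 = 2^8 × 2^2 × 2^1 ≡ 9 × 4 × 2 (mod 19): 9 × 4 = 36 ≡ 17; 17 × 2 = 34 ≡ 15. So 2^11 ≡ 15 (mod 19).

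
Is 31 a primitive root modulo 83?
No

To verify, check if 31^(82/q) ≢ 1 (mod 83) for each prime divisor q of 82
Divisors of 82 = 82: [1, 2, 41, 82]
  31^(82/41) = 31^2 ≡ 48 (mod 83)
  31^(82/2) = 31^41 ≡ 1 (mod 83)
Conclusion: 31 is not a primitive root modulo 83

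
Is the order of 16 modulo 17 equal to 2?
Yes, ord_17(16) = 2.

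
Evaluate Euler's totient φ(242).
110

Prime factorization: 242 = 2 × 11^2
Using the formula φ(n) = n × Π(1 - 1/p) for each prime factor p:
φ(242) = 242 × (1 - 1/2) × (1 - 1/11)
φ(242) = 110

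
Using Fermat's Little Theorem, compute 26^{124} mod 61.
25

By Fermat's Little Theorem, a^(p-1) ≡ 1 (mod p) for prime p and gcd(a, p) = 1
Here p = 61, so 26^60 ≡ 1 (mod 61)
We can reduce the exponent: 124 mod 60 = 4
So 26^124 ≡ 26^4 (mod 61)
Computing: 26^4 mod 61 = 25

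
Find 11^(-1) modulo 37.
27

Using Extended Euclidean Algorithm:
gcd(11, 37) = 1
Bezout coefficients: 11 × -10 + 37 × 3 = 1
So 11 × -10 ≡ 1 (mod 37)
The inverse is -10 mod 37 = 27
Verification: 11 × 27 = 297 = 8 × 37 + 1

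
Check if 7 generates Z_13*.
p - 1 = 12 has prime divisors 2, 3. Check 7^(12/q) mod 13 for each: 7^(12/2) = 7^6 ≡ 12, 7^(12/3) = 7^4 ≡ 9 (mod 13). None of these is 1, so 7 has order 12 = φ(13), so it is a primitive root mod 13.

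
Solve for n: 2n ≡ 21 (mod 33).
27

Since gcd(2, 33) = 1 divides 21, a solution exists.
Multiply both sides by the inverse of 2 mod 33:
  2^(-1) mod 33 = 17
  x ≡ 17 × 21 ≡ 357 ≡ 27 (mod 33)
Verification: 2 × 27 = 54 = 1 × 33 + 21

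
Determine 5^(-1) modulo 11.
5^(-1) ≡ 9 (mod 11). Verification: 5 × 9 = 45 ≡ 1 (mod 11)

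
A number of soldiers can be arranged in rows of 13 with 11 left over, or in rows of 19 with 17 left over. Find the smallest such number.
M = 13 × 19 = 247. M₁ = 19, y₁ ≡ 11 (mod 13). M₂ = 13, y₂ ≡ 3 (mod 19). m = 11×19×11 + 17×13×3 ≡ 245 (mod 247). The smallest positive such number is 245.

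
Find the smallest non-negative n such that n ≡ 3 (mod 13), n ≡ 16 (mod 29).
16

Using the Chinese Remainder Theorem:
M = product of moduli = 377
For equation 1: M_1 = 29, 29 ≡ 3 (mod 13), inverse of 29 mod 13 is 9 (check: 3 × 9 = 27 ≡ 1 (mod 13))
For equation 2: M_2 = 13, 13 ≡ 13 (mod 29), inverse of 13 mod 29 is 9 (check: 13 × 9 = 117 ≡ 1 (mod 29))
Combine: n ≡ Σ r_i×M_i×(M_i⁻¹ mod m_i) = 3×29×9 + 16×13×9 = 783 + 1872 = 2655
2655 mod 377 = 16
n ≡ 16 (mod 377)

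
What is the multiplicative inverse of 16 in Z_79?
5

Using Extended Euclidean Algorithm:
gcd(16, 79) = 1
Bezout coefficients: 16 × 5 + 79 × -1 = 1
So 16 × 5 ≡ 1 (mod 79)
The inverse is 5 mod 79 = 5
Verification: 16 × 5 = 80 = 1 × 79 + 1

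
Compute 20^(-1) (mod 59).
20^(-1) ≡ 3 (mod 59). Verification: 20 × 3 = 60 ≡ 1 (mod 59)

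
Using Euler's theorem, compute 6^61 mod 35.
By Euler: 6^{24} ≡ 1 (mod 35) since gcd(6, 35) = 1. 61 = 2×24 + 13. So 6^{61} ≡ 6^{13} ≡ 6 (mod 35)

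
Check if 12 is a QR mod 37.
By Euler's criterion: 12^{18} ≡ 1 (mod 37). Since this equals 1, 12 is a QR.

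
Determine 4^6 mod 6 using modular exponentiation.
6 = 4 + 2 (binary 110). Repeated squaring mod 6: 4^1 ≡ 4; 4^2 ≡ 4² = 16 ≡ 4; 4^4 ≡ 4² = 16 ≡ 4. Multiply: 4^6 = 4^4 × 4^2 ≡ 4 × 4 (mod 6): 4 × 4 = 16 ≡ 4. So 4^6 ≡ 4 (mod 6).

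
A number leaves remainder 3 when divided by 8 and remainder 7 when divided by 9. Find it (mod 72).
M = 8 × 9 = 72. M₁ = 9, y₁ ≡ 1 (mod 8). M₂ = 8, y₂ ≡ 8 (mod 9). n = 3×9×1 + 7×8×8 ≡ 43 (mod 72)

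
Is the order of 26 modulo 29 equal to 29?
No, the actual order is 28, not 29.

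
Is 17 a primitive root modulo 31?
Yes

To verify, check if 17^(30/q) ≢ 1 (mod 31) for each prime divisor q of 30
Divisors of 30 = 30: [1, 2, 3, 5, 6, 10, 15, 30]
  17^(30/2) = 17^15 ≡ 30 (mod 31)
  17^(30/3) = 17^10 ≡ 25 (mod 31)
  17^(30/5) = 17^6 ≡ 8 (mod 31)
Conclusion: 17 is a primitive root modulo 31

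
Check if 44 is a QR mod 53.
By Euler's criterion: 44^{26} ≡ 1 (mod 53). Since this equals 1, 44 is a QR.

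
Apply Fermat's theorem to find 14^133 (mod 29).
By Fermat: 14^{28} ≡ 1 (mod 29). 133 = 4×28 + 21. So 14^{133} ≡ 14^{21} ≡ 17 (mod 29)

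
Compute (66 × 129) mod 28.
2

(66 × 129) = 8514
8514 mod 28 = 2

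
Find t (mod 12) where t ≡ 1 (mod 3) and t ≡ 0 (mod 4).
M = 3 × 4 = 12. M₁ = 4, y₁ ≡ 1 (mod 3). M₂ = 3, y₂ ≡ 3 (mod 4). t = 1×4×1 + 0×3×3 ≡ 4 (mod 12)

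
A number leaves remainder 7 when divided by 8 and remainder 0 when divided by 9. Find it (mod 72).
M = 8 × 9 = 72. M₁ = 9, y₁ ≡ 1 (mod 8). M₂ = 8, y₂ ≡ 8 (mod 9). n = 7×9×1 + 0×8×8 ≡ 63 (mod 72)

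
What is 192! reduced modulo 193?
By Wilson's theorem, (192)! ≡ -1 ≡ 192 (mod 193)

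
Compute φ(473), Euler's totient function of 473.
420

Prime factorization: 473 = 11 × 43
Using the formula φ(n) = n × Π(1 - 1/p) for each prime factor p:
φ(473) = 473 × (1 - 1/11) × (1 - 1/43)
φ(473) = 420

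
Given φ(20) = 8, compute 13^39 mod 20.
By Euler: 13^{8} ≡ 1 (mod 20) since gcd(13, 20) = 1. 39 = 4×8 + 7. So 13^{39} ≡ 13^{7} ≡ 17 (mod 20)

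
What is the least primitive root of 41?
6

A primitive root g modulo p has order p-1 = 40
Prime divisors of 40: [2, 5]
g is a primitive root iff g^(40/q) ≢ 1 (mod 41) for each prime divisor q
Testing small values:
  g = 2: 2^20 ≡ 1, 2^8 ≡ 10 (mod 41) → 2^20 ≡ 1, not primitive root
  g = 3: 3^20 ≡ 40, 3^8 ≡ 1 (mod 41) → 3^8 ≡ 1, not primitive root
  g = 4: 4^20 ≡ 1, 4^8 ≡ 18 (mod 41) → 4^20 ≡ 1, not primitive root
  g = 5: 5^20 ≡ 1, 5^8 ≡ 18 (mod 41) → 5^20 ≡ 1, not primitive root
  g = 6: 6^20 ≡ 40, 6^8 ≡ 10 (mod 41) → none is 1, primitive root!
The smallest primitive root is 6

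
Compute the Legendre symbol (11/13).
(11/13) = 11^{6} mod 13 = -1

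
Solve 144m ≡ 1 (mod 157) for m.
144^(-1) ≡ 12 (mod 157). Verification: 144 × 12 = 1728 ≡ 1 (mod 157)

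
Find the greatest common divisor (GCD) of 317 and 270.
1

Using the Euclidean algorithm:
317 = 1 × 270 + 47
270 = 5 × 47 + 35
47 = 1 × 35 + 12
35 = 2 × 12 + 11
12 = 1 × 11 + 1
11 = 11 × 1 + 0

GCD(317, 270) = 1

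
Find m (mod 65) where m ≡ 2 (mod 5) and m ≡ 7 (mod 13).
M = 5 × 13 = 65. M₁ = 13, y₁ ≡ 2 (mod 5). M₂ = 5, y₂ ≡ 8 (mod 13). m = 2×13×2 + 7×5×8 ≡ 7 (mod 65)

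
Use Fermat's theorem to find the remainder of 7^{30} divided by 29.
20

By Fermat's Little Theorem, a^(p-1) ≡ 1 (mod p) for prime p and gcd(a, p) = 1
Here p = 29, so 7^28 ≡ 1 (mod 29)
We can reduce the exponent: 30 mod 28 = 2
So 7^30 ≡ 7^2 (mod 29)
Computing: 7^2 mod 29 = 20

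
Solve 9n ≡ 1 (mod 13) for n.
3

Using Extended Euclidean Algorithm:
gcd(9, 13) = 1
Bezout coefficients: 9 × 3 + 13 × -2 = 1
So 9 × 3 ≡ 1 (mod 13)
The inverse is 3 mod 13 = 3
Verification: 9 × 3 = 27 = 2 × 13 + 1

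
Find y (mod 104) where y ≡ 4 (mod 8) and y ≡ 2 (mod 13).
M = 8 × 13 = 104. M₁ = 13, y₁ ≡ 5 (mod 8). M₂ = 8, y₂ ≡ 5 (mod 13). y = 4×13×5 + 2×8×5 ≡ 28 (mod 104)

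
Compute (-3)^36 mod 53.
Using repeated squaring. (-3) ≡ 50 (mod 53). 36 = 32 + 4 (binary 100100). Repeated squaring mod 53: 50^1 ≡ 50; 50^2 ≡ 50² = 2500 ≡ 9; 50^4 ≡ 9² = 81 ≡ 28; 50^8 ≡ 28² = 784 ≡ 42; 50^16 ≡ 42² = 1764 ≡ 15; 50^32 ≡ 15² = 225 ≡ 13. Multiply: (-3)^36 ≡ 50^32 × 50^4 ≡ 13 × 28 (mod 53): 13 × 28 = 364 ≡ 46. So (-3)^36 ≡ 46 (mod 53).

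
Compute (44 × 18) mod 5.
2

(44 × 18) = 792
792 mod 5 = 2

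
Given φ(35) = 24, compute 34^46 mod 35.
By Euler: 34^{24} ≡ 1 (mod 35) since gcd(34, 35) = 1. 46 = 1×24 + 22. So 34^{46} ≡ 34^{22} ≡ 1 (mod 35)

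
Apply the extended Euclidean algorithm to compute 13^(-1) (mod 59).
Extended GCD: 13(-9) + 59(2) = 1. So 13^(-1) ≡ 50 ≡ 50 (mod 59). Verify: 13 × 50 = 650 ≡ 1 (mod 59)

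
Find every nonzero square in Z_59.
QRs mod 59: {1, 3, 4, 5, 7, 9, 12, 15, 16, 17, 19, 20, 21, 22, 25, 26, 27, 28, 29, 35, 36, 41, 45, 46, 48, 49, 51, 53, 57}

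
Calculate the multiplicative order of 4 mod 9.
Powers of 4 mod 9: 4^1≡4, 4^2≡7, 4^3≡1. Order = 3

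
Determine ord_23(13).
Powers of 13 mod 23: 13^1≡13, 13^2≡8, 13^3≡12, 13^4≡18, 13^5≡4, 13^6≡6, 13^7≡9, 13^8≡2, 13^9≡3, 13^10≡16, 13^11≡1. Order = 11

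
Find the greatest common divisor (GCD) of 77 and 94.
1

Using the Euclidean algorithm:
77 = 0 × 94 + 77
94 = 1 × 77 + 17
77 = 4 × 17 + 9
17 = 1 × 9 + 8
9 = 1 × 8 + 1
8 = 8 × 1 + 0

GCD(77, 94) = 1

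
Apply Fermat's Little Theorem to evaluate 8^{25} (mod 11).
10

By Fermat's Little Theorem, a^(p-1) ≡ 1 (mod p) for prime p and gcd(a, p) = 1
Here p = 11, so 8^10 ≡ 1 (mod 11)
We can reduce the exponent: 25 mod 10 = 5
So 8^25 ≡ 8^5 (mod 11)
Computing: 8^5 mod 11 = 10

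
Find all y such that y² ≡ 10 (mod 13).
The square roots of 10 mod 13 are 7 and 6. Verify: 7² = 49 ≡ 10 (mod 13)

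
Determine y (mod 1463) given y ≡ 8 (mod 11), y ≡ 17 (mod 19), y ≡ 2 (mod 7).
492

Using the Chinese Remainder Theorem:
M = product of moduli = 1463
For equation 1: M_1 = 133, 133 ≡ 1 (mod 11), inverse of 133 mod 11 is 1 (check: 1 × 1 = 1 ≡ 1 (mod 11))
For equation 2: M_2 = 77, 77 ≡ 1 (mod 19), inverse of 77 mod 19 is 1 (check: 1 × 1 = 1 ≡ 1 (mod 19))
For equation 3: M_3 = 209, 209 ≡ 6 (mod 7), inverse of 209 mod 7 is 6 (check: 6 × 6 = 36 ≡ 1 (mod 7))
Combine: y ≡ Σ r_i×M_i×(M_i⁻¹ mod m_i) = 8×133×1 + 17×77×1 + 2×209×6 = 1064 + 1309 + 2508 = 4881
4881 mod 1463 = 492
y ≡ 492 (mod 1463)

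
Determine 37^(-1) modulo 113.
37^(-1) ≡ 55 (mod 113). Verification: 37 × 55 = 2035 ≡ 1 (mod 113)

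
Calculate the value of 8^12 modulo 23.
Using repeated squaring. 12 = 8 + 4 (binary 1100). Repeated squaring mod 23: 8^1 ≡ 8; 8^2 ≡ 8² = 64 ≡ 18; 8^4 ≡ 18² = 324 ≡ 2; 8^8 ≡ 2² = 4 ≡ 4. Multiply: 8^12 = 8^8 × 8^4 ≡ 4 × 2 (mod 23): 4 × 2 = 8 ≡ 8. So 8^12 ≡ 8 (mod 23).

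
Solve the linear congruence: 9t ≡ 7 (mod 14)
7

Since gcd(9, 14) = 1 divides 7, a solution exists.
Multiply both sides by the inverse of 9 mod 14:
  9^(-1) mod 14 = 11
  x ≡ 11 × 7 ≡ 77 ≡ 7 (mod 14)
Verification: 9 × 7 = 63 = 4 × 14 + 7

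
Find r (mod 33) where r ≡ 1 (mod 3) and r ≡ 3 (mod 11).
M = 3 × 11 = 33. M₁ = 11, y₁ ≡ 2 (mod 3). M₂ = 3, y₂ ≡ 4 (mod 11). r = 1×11×2 + 3×3×4 ≡ 25 (mod 33)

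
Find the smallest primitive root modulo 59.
p - 1 = 58 has prime divisors 2, 29. h is a primitive root mod 59 iff h^(58/q) ≢ 1 (mod 59) for each such q.
h = 2: 2^29 ≡ 58, 2^2 ≡ 4 (mod 59); none is 1, so 2 has order 58 and is a primitive root.
The smallest primitive root mod 59 is g = 2.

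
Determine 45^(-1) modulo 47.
45^(-1) ≡ 23 (mod 47). Verification: 45 × 23 = 1035 ≡ 1 (mod 47)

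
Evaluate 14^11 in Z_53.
Using repeated squaring. 11 = 8 + 2 + 1 (binary 1011). Repeated squaring mod 53: 14^1 ≡ 14; 14^2 ≡ 14² = 196 ≡ 37; 14^4 ≡ 37² = 1369 ≡ 44; 14^8 ≡ 44² = 1936 ≡ 28. Multiply: 14^11 = 14^8 × 14^2 × 14^1 ≡ 28 × 37 × 14 (mod 53): 28 × 37 = 1036 ≡ 29; 29 × 14 = 406 ≡ 35. So 14^11 ≡ 35 (mod 53).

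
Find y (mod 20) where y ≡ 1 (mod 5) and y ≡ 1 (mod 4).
M = 5 × 4 = 20. M₁ = 4, y₁ ≡ 4 (mod 5). M₂ = 5, y₂ ≡ 1 (mod 4). y = 1×4×4 + 1×5×1 ≡ 1 (mod 20)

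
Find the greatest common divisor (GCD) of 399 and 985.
1

Using the Euclidean algorithm:
399 = 0 × 985 + 399
985 = 2 × 399 + 187
399 = 2 × 187 + 25
187 = 7 × 25 + 12
25 = 2 × 12 + 1
12 = 12 × 1 + 0

GCD(399, 985) = 1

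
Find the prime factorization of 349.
349

Divide by primes starting from smallest:
349 ÷ 349 = 1

349 = 349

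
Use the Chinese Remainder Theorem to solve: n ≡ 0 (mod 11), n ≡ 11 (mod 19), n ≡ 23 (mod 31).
2937

Using the Chinese Remainder Theorem:
M = product of moduli = 6479
For equation 1: M_1 = 589, 589 ≡ 6 (mod 11), inverse of 589 mod 11 is 2 (check: 6 × 2 = 12 ≡ 1 (mod 11))
For equation 2: M_2 = 341, 341 ≡ 18 (mod 19), inverse of 341 mod 19 is 18 (check: 18 × 18 = 324 ≡ 1 (mod 19))
For equation 3: M_3 = 209, 209 ≡ 23 (mod 31), inverse of 209 mod 31 is 27 (check: 23 × 27 = 621 ≡ 1 (mod 31))
Combine: n ≡ Σ r_i×M_i×(M_i⁻¹ mod m_i) = 0×589×2 + 11×341×18 + 23×209×27 = 0 + 67518 + 129789 = 197307
197307 mod 6479 = 2937
n ≡ 2937 (mod 6479)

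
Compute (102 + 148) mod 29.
18

(102 + 148) = 250
250 mod 29 = 18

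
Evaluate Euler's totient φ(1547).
1152

Prime factorization: 1547 = 7 × 13 × 17
Using the formula φ(n) = n × Π(1 - 1/p) for each prime factor p:
φ(1547) = 1547 × (1 - 1/7) × (1 - 1/13) × (1 - 1/17)
φ(1547) = 1152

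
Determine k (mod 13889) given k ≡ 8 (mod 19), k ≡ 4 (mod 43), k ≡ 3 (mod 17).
7228

Using the Chinese Remainder Theorem:
M = product of moduli = 13889
For equation 1: M_1 = 731, 731 ≡ 9 (mod 19), inverse of 731 mod 19 is 17 (check: 9 × 17 = 153 ≡ 1 (mod 19))
For equation 2: M_2 = 323, 323 ≡ 22 (mod 43), inverse of 323 mod 43 is 2 (check: 22 × 2 = 44 ≡ 1 (mod 43))
For equation 3: M_3 = 817, 817 ≡ 1 (mod 17), inverse of 817 mod 17 is 1 (check: 1 × 1 = 1 ≡ 1 (mod 17))
Combine: k ≡ Σ r_i×M_i×(M_i⁻¹ mod m_i) = 8×731×17 + 4×323×2 + 3×817×1 = 99416 + 2584 + 2451 = 104451
104451 mod 13889 = 7228
k ≡ 7228 (mod 13889)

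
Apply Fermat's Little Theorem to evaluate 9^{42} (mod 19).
11

By Fermat's Little Theorem, a^(p-1) ≡ 1 (mod p) for prime p and gcd(a, p) = 1
Here p = 19, so 9^18 ≡ 1 (mod 19)
We can reduce the exponent: 42 mod 18 = 6
So 9^42 ≡ 9^6 (mod 19)
Computing: 9^6 mod 19 = 11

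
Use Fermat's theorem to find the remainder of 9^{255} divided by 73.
72

By Fermat's Little Theorem, a^(p-1) ≡ 1 (mod p) for prime p and gcd(a, p) = 1
Here p = 73, so 9^72 ≡ 1 (mod 73)
We can reduce the exponent: 255 mod 72 = 39
So 9^255 ≡ 9^39 (mod 73)
Computing: 9^39 mod 73 = 72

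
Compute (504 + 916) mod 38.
14

(504 + 916) = 1420
1420 mod 38 = 14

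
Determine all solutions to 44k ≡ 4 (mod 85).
31

Since gcd(44, 85) = 1 divides 4, a solution exists.
Multiply both sides by the inverse of 44 mod 85:
  44^(-1) mod 85 = 29
  x ≡ 29 × 4 ≡ 116 ≡ 31 (mod 85)
Verification: 44 × 31 = 1364 = 16 × 85 + 4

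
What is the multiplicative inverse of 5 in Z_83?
50

Using Extended Euclidean Algorithm:
gcd(5, 83) = 1
Bezout coefficients: 5 × -33 + 83 × 2 = 1
So 5 × -33 ≡ 1 (mod 83)
The inverse is -33 mod 83 = 50
Verification: 5 × 50 = 250 = 3 × 83 + 1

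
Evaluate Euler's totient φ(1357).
1276

Prime factorization: 1357 = 23 × 59
Using the formula φ(n) = n × Π(1 - 1/p) for each prime factor p:
φ(1357) = 1357 × (1 - 1/23) × (1 - 1/59)
φ(1357) = 1276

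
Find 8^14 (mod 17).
Using repeated squaring. 14 = 8 + 4 + 2 (binary 1110). Repeated squaring mod 17: 8^1 ≡ 8; 8^2 ≡ 8² = 64 ≡ 13; 8^4 ≡ 13² = 169 ≡ 16; 8^8 ≡ 16² = 256 ≡ 1. Multiply: 8^14 = 8^8 × 8^4 × 8^2 ≡ 1 × 16 × 13 (mod 17): 1 × 16 = 16 ≡ 16; 16 × 13 = 208 ≡ 4. So 8^14 ≡ 4 (mod 17).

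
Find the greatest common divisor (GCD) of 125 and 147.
1

Using the Euclidean algorithm:
125 = 0 × 147 + 125
147 = 1 × 125 + 22
125 = 5 × 22 + 15
22 = 1 × 15 + 7
15 = 2 × 7 + 1
7 = 7 × 1 + 0

GCD(125, 147) = 1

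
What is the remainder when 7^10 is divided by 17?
10 = 8 + 2 (binary 1010). Repeated squaring mod 17: 7^1 ≡ 7; 7^2 ≡ 7² = 49 ≡ 15; 7^4 ≡ 15² = 225 ≡ 4; 7^8 ≡ 4² = 16 ≡ 16. Multiply: 7^10 = 7^8 × 7^2 ≡ 16 × 15 (mod 17): 16 × 15 = 240 ≡ 2. So 7^10 ≡ 2 (mod 17).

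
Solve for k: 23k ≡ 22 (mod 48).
26

Since gcd(23, 48) = 1 divides 22, a solution exists.
Multiply both sides by the inverse of 23 mod 48:
  23^(-1) mod 48 = 23
  x ≡ 23 × 22 ≡ 506 ≡ 26 (mod 48)
Verification: 23 × 26 = 598 = 12 × 48 + 22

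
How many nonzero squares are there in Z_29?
For prime 29, there are (p-1)/2 = (29-1)/2 = 14 quadratic residues (excluding 0).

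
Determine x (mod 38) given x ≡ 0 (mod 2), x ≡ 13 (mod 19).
32

Using the Chinese Remainder Theorem:
M = product of moduli = 38
For equation 1: M_1 = 19, 19 ≡ 1 (mod 2), inverse of 19 mod 2 is 1 (check: 1 × 1 = 1 ≡ 1 (mod 2))
For equation 2: M_2 = 2, 2 ≡ 2 (mod 19), inverse of 2 mod 19 is 10 (check: 2 × 10 = 20 ≡ 1 (mod 19))
Combine: x ≡ Σ r_i×M_i×(M_i⁻¹ mod m_i) = 0×19×1 + 13×2×10 = 0 + 260 = 260
260 mod 38 = 32
x ≡ 32 (mod 38)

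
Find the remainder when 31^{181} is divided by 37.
By Fermat: 31^{36} ≡ 1 (mod 37). 181 = 5×36 + 1. So 31^{181} ≡ 31^{1} ≡ 31 (mod 37)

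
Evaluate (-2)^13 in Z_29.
Using repeated squaring. (-2) ≡ 27 (mod 29). 13 = 8 + 4 + 1 (binary 1101). Repeated squaring mod 29: 27^1 ≡ 27; 27^2 ≡ 27² = 729 ≡ 4; 27^4 ≡ 4² = 16 ≡ 16; 27^8 ≡ 16² = 256 ≡ 24. Multiply: (-2)^13 ≡ 27^8 × 27^4 × 27^1 ≡ 24 × 16 × 27 (mod 29): 24 × 16 = 384 ≡ 7; 7 × 27 = 189 ≡ 15. So (-2)^13 ≡ 15 (mod 29).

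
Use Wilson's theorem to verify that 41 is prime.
(40)! mod 41 = 40. Since this equals -1 (mod 41), Wilson confirms 41 is prime.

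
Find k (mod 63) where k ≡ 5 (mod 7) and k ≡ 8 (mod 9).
M = 7 × 9 = 63. M₁ = 9, y₁ ≡ 4 (mod 7). M₂ = 7, y₂ ≡ 4 (mod 9). k = 5×9×4 + 8×7×4 ≡ 26 (mod 63)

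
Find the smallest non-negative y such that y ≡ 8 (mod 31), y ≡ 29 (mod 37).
473

Using the Chinese Remainder Theorem:
M = product of moduli = 1147
For equation 1: M_1 = 37, 37 ≡ 6 (mod 31), inverse of 37 mod 31 is 26 (check: 6 × 26 = 156 ≡ 1 (mod 31))
For equation 2: M_2 = 31, 31 ≡ 31 (mod 37), inverse of 31 mod 37 is 6 (check: 31 × 6 = 186 ≡ 1 (mod 37))
Combine: y ≡ Σ r_i×M_i×(M_i⁻¹ mod m_i) = 8×37×26 + 29×31×6 = 7696 + 5394 = 13090
13090 mod 1147 = 473
y ≡ 473 (mod 1147)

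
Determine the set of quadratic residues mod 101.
QRs mod 101: {1, 4, 5, 6, 9, 13, 14, 16, 17, 19, 20, 21, 22, 23, 24, 25, 30, 31, 33, 36, 37, 43, 45, 47, 49, 52, 54, 56, 58, 64, 65, 68, 70, 71, 76, 77, 78, 79, 80, 81, 82, 84, 85, 87, 88, 92, 95, 96, 97, 100}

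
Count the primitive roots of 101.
40

The number of primitive roots modulo p is φ(p-1) = φ(100)
φ(100) = 40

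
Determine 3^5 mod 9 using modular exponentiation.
5 = 4 + 1 (binary 101). Repeated squaring mod 9: 3^1 ≡ 3; 3^2 ≡ 3² = 9 ≡ 0; 3^4 ≡ 0² = 0 ≡ 0. Multiply: 3^5 = 3^4 × 3^1 ≡ 0 × 3 (mod 9): 0 × 3 = 0 ≡ 0. So 3^5 ≡ 0 (mod 9).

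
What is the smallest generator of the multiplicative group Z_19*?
p - 1 = 18 has prime divisors 2, 3. h is a primitive root mod 19 iff h^(18/q) ≢ 1 (mod 19) for each such q.
h = 2: 2^9 ≡ 18, 2^6 ≡ 7 (mod 19); none is 1, so 2 has order 18 and is a primitive root.
The smallest primitive root mod 19 is g = 2.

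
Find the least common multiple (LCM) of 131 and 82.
10742

First find GCD(131, 82) using the Euclidean algorithm:
131 = 1 × 82 + 49
82 = 1 × 49 + 33
49 = 1 × 33 + 16
33 = 2 × 16 + 1
16 = 16 × 1 + 0
GCD(131, 82) = 1

LCM formula: LCM(a, b) = (a × b) / GCD(a, b)
LCM(131, 82) = (131 × 82) / 1
LCM(131, 82) = 10742 / 1
LCM(131, 82) = 10742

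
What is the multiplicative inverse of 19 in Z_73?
50

Using Extended Euclidean Algorithm:
gcd(19, 73) = 1
Bezout coefficients: 19 × -23 + 73 × 6 = 1
So 19 × -23 ≡ 1 (mod 73)
The inverse is -23 mod 73 = 50
Verification: 19 × 50 = 950 = 13 × 73 + 1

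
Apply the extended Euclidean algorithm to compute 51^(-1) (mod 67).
Extended GCD: 51(-21) + 67(16) = 1. So 51^(-1) ≡ 46 ≡ 46 (mod 67). Verify: 51 × 46 = 2346 ≡ 1 (mod 67)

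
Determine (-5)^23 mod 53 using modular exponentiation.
Using repeated squaring. (-5) ≡ 48 (mod 53). 23 = 16 + 4 + 2 + 1 (binary 10111). Repeated squaring mod 53: 48^1 ≡ 48; 48^2 ≡ 48² = 2304 ≡ 25; 48^4 ≡ 25² = 625 ≡ 42; 48^8 ≡ 42² = 1764 ≡ 15; 48^16 ≡ 15² = 225 ≡ 13. Multiply: (-5)^23 ≡ 48^16 × 48^4 × 48^2 × 48^1 ≡ 13 × 42 × 25 × 48 (mod 53): 13 × 42 = 546 ≡ 16; 16 × 25 = 400 ≡ 29; 29 × 48 = 1392 ≡ 14. So (-5)^23 ≡ 14 (mod 53).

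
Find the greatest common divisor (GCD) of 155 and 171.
1

Using the Euclidean algorithm:
155 = 0 × 171 + 155
171 = 1 × 155 + 16
155 = 9 × 16 + 11
16 = 1 × 11 + 5
11 = 2 × 5 + 1
5 = 5 × 1 + 0

GCD(155, 171) = 1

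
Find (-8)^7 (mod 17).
(-8) ≡ 9 (mod 17). 7 = 4 + 2 + 1 (binary 111). Repeated squaring mod 17: 9^1 ≡ 9; 9^2 ≡ 9² = 81 ≡ 13; 9^4 ≡ 13² = 169 ≡ 16. Multiply: (-8)^7 ≡ 9^4 × 9^2 × 9^1 ≡ 16 × 13 × 9 (mod 17): 16 × 13 = 208 ≡ 4; 4 × 9 = 36 ≡ 2. So (-8)^7 ≡ 2 (mod 17).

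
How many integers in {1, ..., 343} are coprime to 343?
294

Prime factorization: 343 = 7^3
Using the formula φ(n) = n × Π(1 - 1/p) for each prime factor p:
φ(343) = 343 × (1 - 1/7)
φ(343) = 294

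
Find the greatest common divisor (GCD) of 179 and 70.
1

Using the Euclidean algorithm:
179 = 2 × 70 + 39
70 = 1 × 39 + 31
39 = 1 × 31 + 8
31 = 3 × 8 + 7
8 = 1 × 7 + 1
7 = 7 × 1 + 0

GCD(179, 70) = 1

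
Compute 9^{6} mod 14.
1

Using successive squaring:
Binary expansion of 6: 110
Powers of 9 mod 14 (each is the square of the previous):
  9^1 ≡ 9 (mod 14)
  9^2 ≡ 9² = 81 ≡ 11 (mod 14)
  9^4 ≡ 11² = 121 ≡ 9 (mod 14)
6 = 4 + 2, so 9^6 = 9^4 × 9^2 ≡ 9 × 11 (mod 14)
Multiplying step by step:
  9 × 11 = 99 ≡ 1 (mod 14)
Result: 9^6 ≡ 1 (mod 14)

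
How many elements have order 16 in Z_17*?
Number of primitive roots mod 17 = φ(16) = 8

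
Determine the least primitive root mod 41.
p - 1 = 40 has prime divisors 2, 5. h is a primitive root mod 41 iff h^(40/q) ≢ 1 (mod 41) for each such q.
h = 2: 2^20 ≡ 1, 2^8 ≡ 10 (mod 41); 2^20 ≡ 1, so not a primitive root.
h = 3: 3^20 ≡ 40, 3^8 ≡ 1 (mod 41); 3^8 ≡ 1, so not a primitive root.
h = 4: 4^20 ≡ 1, 4^8 ≡ 18 (mod 41); 4^20 ≡ 1, so not a primitive root.
h = 5: 5^20 ≡ 1, 5^8 ≡ 18 (mod 41); 5^20 ≡ 1, so not a primitive root.
h = 6: 6^20 ≡ 40, 6^8 ≡ 10 (mod 41); none is 1, so 6 has order 40 and is a primitive root.
The smallest primitive root mod 41 is g = 6.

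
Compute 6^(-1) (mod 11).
2

Using Extended Euclidean Algorithm:
gcd(6, 11) = 1
Bezout coefficients: 6 × 2 + 11 × -1 = 1
So 6 × 2 ≡ 1 (mod 11)
The inverse is 2 mod 11 = 2
Verification: 6 × 2 = 12 = 1 × 11 + 1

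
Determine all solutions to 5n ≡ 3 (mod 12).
3

Since gcd(5, 12) = 1 divides 3, a solution exists.
Multiply both sides by the inverse of 5 mod 12:
  5^(-1) mod 12 = 5
  x ≡ 5 × 3 ≡ 15 ≡ 3 (mod 12)
Verification: 5 × 3 = 15 = 1 × 12 + 3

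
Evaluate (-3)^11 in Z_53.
Using repeated squaring. (-3) ≡ 50 (mod 53). 11 = 8 + 2 + 1 (binary 1011). Repeated squaring mod 53: 50^1 ≡ 50; 50^2 ≡ 50² = 2500 ≡ 9; 50^4 ≡ 9² = 81 ≡ 28; 50^8 ≡ 28² = 784 ≡ 42. Multiply: (-3)^11 ≡ 50^8 × 50^2 × 50^1 ≡ 42 × 9 × 50 (mod 53): 42 × 9 = 378 ≡ 7; 7 × 50 = 350 ≡ 32. So (-3)^11 ≡ 32 (mod 53).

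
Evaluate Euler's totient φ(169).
156

Prime factorization: 169 = 13^2
Using the formula φ(n) = n × Π(1 - 1/p) for each prime factor p:
φ(169) = 169 × (1 - 1/13)
φ(169) = 156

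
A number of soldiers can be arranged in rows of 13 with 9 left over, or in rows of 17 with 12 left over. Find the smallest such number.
M = 13 × 17 = 221. M₁ = 17, y₁ ≡ 10 (mod 13). M₂ = 13, y₂ ≡ 4 (mod 17). y = 9×17×10 + 12×13×4 ≡ 165 (mod 221). The smallest positive such number is 165.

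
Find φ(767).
696

Prime factorization: 767 = 13 × 59
Using the formula φ(n) = n × Π(1 - 1/p) for each prime factor p:
φ(767) = 767 × (1 - 1/13) × (1 - 1/59)
φ(767) = 696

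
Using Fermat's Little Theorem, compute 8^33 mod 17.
By Fermat: 8^{16} ≡ 1 (mod 17). 33 = 2×16 + 1. So 8^{33} ≡ 8^{1} ≡ 8 (mod 17)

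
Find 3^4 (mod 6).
4 = 4 (binary 100). Repeated squaring mod 6: 3^1 ≡ 3; 3^2 ≡ 3² = 9 ≡ 3; 3^4 ≡ 3² = 9 ≡ 3. So 3^4 ≡ 3 (mod 6).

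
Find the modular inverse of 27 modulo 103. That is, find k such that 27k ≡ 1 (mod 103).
42

Using Extended Euclidean Algorithm:
gcd(27, 103) = 1
Bezout coefficients: 27 × 42 + 103 × -11 = 1
So 27 × 42 ≡ 1 (mod 103)
The inverse is 42 mod 103 = 42
Verification: 27 × 42 = 1134 = 11 × 103 + 1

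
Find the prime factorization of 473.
11 × 43

Divide by primes starting from smallest:
473 ÷ 11 = 43
43 ÷ 43 = 1

473 = 11 × 43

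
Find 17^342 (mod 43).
Using Fermat: 17^{42} ≡ 1 (mod 43). 342 ≡ 6 (mod 42). So 17^{342} ≡ 17^{6} ≡ 35 (mod 43)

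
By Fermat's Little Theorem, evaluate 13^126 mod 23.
By Fermat: 13^{22} ≡ 1 (mod 23). 126 = 5×22 + 16. So 13^{126} ≡ 13^{16} ≡ 4 (mod 23)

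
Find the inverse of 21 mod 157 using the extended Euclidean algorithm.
Extended GCD: 21(15) + 157(-2) = 1. So 21^(-1) ≡ 15 ≡ 15 (mod 157). Verify: 21 × 15 = 315 ≡ 1 (mod 157)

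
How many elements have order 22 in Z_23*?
Number of primitive roots mod 23 = φ(22) = 10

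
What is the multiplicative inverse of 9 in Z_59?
46

Using Extended Euclidean Algorithm:
gcd(9, 59) = 1
Bezout coefficients: 9 × -13 + 59 × 2 = 1
So 9 × -13 ≡ 1 (mod 59)
The inverse is -13 mod 59 = 46
Verification: 9 × 46 = 414 = 7 × 59 + 1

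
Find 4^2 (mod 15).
2 = 2 (binary 10). Repeated squaring mod 15: 4^1 ≡ 4; 4^2 ≡ 4² = 16 ≡ 1. So 4^2 ≡ 1 (mod 15).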